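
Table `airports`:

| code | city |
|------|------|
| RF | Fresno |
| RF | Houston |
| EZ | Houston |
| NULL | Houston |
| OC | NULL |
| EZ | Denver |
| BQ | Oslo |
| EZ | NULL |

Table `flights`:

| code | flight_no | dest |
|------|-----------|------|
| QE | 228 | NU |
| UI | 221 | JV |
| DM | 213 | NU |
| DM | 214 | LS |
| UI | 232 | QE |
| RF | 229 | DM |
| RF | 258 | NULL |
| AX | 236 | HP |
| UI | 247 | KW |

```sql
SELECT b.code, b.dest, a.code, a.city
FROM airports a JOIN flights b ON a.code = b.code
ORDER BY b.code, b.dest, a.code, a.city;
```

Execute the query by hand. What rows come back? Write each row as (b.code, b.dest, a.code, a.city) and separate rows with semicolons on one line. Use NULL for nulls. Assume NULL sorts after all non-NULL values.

INNER JOIN keeps only pairs where the ON condition holds.
Matching on a.code = b.code. A NULL in a compared column never satisfies the condition.
- code=RF: 2 matching b row(s), so 2 row(s) emitted.
- code=RF: 2 matching b row(s), so 2 row(s) emitted.
- code=EZ: no matching b row, dropped.
- code=NULL: no matching b row, dropped.
- code=OC: no matching b row, dropped.
- code=EZ: no matching b row, dropped.
- code=BQ: no matching b row, dropped.
- code=EZ: no matching b row, dropped.
After projecting and ordering:
b.code | b.dest | a.code | a.city
RF | DM | RF | Fresno
RF | DM | RF | Houston
RF | NULL | RF | Fresno
RF | NULL | RF | Houston

(RF, DM, RF, Fresno); (RF, DM, RF, Houston); (RF, NULL, RF, Fresno); (RF, NULL, RF, Houston)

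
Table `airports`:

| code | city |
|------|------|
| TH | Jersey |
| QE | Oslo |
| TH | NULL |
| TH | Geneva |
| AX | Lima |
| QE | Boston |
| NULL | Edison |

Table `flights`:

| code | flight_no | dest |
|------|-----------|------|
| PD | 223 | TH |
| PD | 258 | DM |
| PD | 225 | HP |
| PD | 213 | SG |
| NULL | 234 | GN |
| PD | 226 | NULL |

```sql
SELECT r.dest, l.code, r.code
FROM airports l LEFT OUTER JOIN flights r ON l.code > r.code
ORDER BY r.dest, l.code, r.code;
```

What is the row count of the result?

27

LEFT JOIN keeps every row from `airports`; unmatched rows get NULL for `flights`'s columns.
Matching on l.code > r.code. A NULL in a compared column never satisfies the condition.
- l[0] code=TH → 5 match(es) in r → 5 row(s).
- l[1] code=QE → 5 match(es) in r → 5 row(s).
- l[2] code=TH → 5 match(es) in r → 5 row(s).
- l[3] code=TH → 5 match(es) in r → 5 row(s).
- l[4] code=AX → no match; kept with NULLs on the r side.
- l[5] code=QE → 5 match(es) in r → 5 row(s).
- l[6] code=NULL → no match; kept with NULLs on the r side.
Total: 25 matched + 2 padded = 27 rows.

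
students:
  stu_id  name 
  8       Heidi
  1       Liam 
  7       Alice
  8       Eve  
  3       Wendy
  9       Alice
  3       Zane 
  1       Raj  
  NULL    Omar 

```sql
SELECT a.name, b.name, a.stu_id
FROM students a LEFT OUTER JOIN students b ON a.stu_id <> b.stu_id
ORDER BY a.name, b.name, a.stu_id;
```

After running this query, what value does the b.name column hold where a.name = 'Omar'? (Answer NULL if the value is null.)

LEFT JOIN keeps every row from `students a`; unmatched rows get NULL for `students b`'s columns.
Matching on a.stu_id <> b.stu_id. A NULL in a compared column never satisfies the condition.
- a (stu_id=8) pairs with 6 row(s) of b.
- a (stu_id=1) pairs with 6 row(s) of b.
- a (stu_id=7) pairs with 7 row(s) of b.
- a (stu_id=8) pairs with 6 row(s) of b.
- a (stu_id=3) pairs with 6 row(s) of b.
- a (stu_id=9) pairs with 7 row(s) of b.
- a (stu_id=3) pairs with 6 row(s) of b.
- a (stu_id=1) pairs with 6 row(s) of b.
- a (stu_id=NULL) has no partner → padded with NULL.

NULL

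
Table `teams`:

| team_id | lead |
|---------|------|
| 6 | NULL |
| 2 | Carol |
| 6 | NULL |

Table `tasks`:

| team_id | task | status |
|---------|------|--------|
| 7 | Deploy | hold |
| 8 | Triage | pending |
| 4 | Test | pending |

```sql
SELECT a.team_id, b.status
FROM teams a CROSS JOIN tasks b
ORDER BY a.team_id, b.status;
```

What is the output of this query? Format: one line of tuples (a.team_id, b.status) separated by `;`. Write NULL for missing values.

(2, hold); (2, pending); (2, pending); (6, hold); (6, hold); (6, pending); (6, pending); (6, pending); (6, pending)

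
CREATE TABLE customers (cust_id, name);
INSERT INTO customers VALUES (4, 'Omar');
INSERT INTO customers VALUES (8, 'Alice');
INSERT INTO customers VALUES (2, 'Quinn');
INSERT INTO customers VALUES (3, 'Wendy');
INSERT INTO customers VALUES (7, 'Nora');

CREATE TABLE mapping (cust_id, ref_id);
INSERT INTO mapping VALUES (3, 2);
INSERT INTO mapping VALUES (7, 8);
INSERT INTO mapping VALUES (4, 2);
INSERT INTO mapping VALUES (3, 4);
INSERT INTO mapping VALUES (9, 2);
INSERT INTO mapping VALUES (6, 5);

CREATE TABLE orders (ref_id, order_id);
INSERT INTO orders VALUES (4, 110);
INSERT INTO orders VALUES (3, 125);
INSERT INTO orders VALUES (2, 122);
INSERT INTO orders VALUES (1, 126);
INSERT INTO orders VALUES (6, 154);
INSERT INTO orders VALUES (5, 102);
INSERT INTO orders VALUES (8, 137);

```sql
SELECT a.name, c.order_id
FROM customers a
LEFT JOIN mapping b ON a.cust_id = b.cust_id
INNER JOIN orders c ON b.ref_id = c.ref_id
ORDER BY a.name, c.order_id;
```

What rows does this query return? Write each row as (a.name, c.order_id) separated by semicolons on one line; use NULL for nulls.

(Nora, 137); (Omar, 122); (Wendy, 110); (Wendy, 122)

Joins associate left-to-right: customers LEFT JOIN mapping on cust_id gives 6 intermediate row(s).
Then INNER JOIN `orders c` on ref_id: keep only rows whose b.ref_id appears in c.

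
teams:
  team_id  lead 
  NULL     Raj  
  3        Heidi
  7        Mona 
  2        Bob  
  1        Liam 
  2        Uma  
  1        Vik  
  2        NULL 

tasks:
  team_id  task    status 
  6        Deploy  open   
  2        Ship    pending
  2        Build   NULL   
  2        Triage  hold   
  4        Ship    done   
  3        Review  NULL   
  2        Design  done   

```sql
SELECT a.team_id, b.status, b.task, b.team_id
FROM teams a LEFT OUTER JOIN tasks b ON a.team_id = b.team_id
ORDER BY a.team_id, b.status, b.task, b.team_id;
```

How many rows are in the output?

17

LEFT JOIN keeps every row from `teams`; unmatched rows get NULL for `tasks`'s columns.
Matching on a.team_id = b.team_id. A NULL in a compared column never satisfies the condition.
- a row (team_id=NULL): no match → kept, b columns NULL.
- a row (team_id=3): matches 1 b row(s) → 1 output row(s).
- a row (team_id=7): no match → kept, b columns NULL.
- a row (team_id=2): matches 4 b row(s) → 4 output row(s).
- a row (team_id=1): no match → kept, b columns NULL.
- a row (team_id=2): matches 4 b row(s) → 4 output row(s).
- a row (team_id=1): no match → kept, b columns NULL.
- a row (team_id=2): matches 4 b row(s) → 4 output row(s).
Total: 13 matched + 4 padded = 17 rows.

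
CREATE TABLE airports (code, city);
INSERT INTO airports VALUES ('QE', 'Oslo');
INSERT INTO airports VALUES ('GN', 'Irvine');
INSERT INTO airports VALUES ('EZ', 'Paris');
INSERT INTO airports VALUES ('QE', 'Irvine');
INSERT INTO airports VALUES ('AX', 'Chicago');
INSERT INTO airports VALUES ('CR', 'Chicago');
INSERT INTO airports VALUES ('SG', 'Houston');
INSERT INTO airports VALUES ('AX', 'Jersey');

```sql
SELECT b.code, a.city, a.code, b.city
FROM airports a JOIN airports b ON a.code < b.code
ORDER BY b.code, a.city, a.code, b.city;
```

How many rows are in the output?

INNER JOIN keeps only pairs where the ON condition holds.
Matching on a.code < b.code.
Matched pairs: 26.
Total: 26 rows.

26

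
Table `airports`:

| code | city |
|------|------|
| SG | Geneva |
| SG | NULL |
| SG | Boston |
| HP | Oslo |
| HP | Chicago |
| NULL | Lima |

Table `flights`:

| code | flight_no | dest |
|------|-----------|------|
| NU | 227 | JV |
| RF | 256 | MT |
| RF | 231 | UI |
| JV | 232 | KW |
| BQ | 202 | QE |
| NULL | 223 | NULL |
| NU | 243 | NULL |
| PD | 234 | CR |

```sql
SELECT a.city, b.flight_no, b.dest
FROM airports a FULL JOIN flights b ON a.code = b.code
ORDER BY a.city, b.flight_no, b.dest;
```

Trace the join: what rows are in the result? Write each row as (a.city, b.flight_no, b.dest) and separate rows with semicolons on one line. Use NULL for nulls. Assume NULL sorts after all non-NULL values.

(Boston, NULL, NULL); (Chicago, NULL, NULL); (Geneva, NULL, NULL); (Lima, NULL, NULL); (Oslo, NULL, NULL); (NULL, 202, QE); (NULL, 223, NULL); (NULL, 227, JV); (NULL, 231, UI); (NULL, 232, KW); (NULL, 234, CR); (NULL, 243, NULL); (NULL, 256, MT); (NULL, NULL, NULL)

FULL OUTER JOIN keeps every row from both sides; unmatched rows get NULL for the other side's columns.
Matching on a.code = b.code. A NULL in a compared column never satisfies the condition.
- a (code=SG) has no partner → padded with NULL.
- a (code=SG) has no partner → padded with NULL.
- a (code=SG) has no partner → padded with NULL.
- a (code=HP) has no partner → padded with NULL.
- a (code=HP) has no partner → padded with NULL.
- a (code=NULL) has no partner → padded with NULL.
- 8 row(s) from b found no a partner → padded with NULL.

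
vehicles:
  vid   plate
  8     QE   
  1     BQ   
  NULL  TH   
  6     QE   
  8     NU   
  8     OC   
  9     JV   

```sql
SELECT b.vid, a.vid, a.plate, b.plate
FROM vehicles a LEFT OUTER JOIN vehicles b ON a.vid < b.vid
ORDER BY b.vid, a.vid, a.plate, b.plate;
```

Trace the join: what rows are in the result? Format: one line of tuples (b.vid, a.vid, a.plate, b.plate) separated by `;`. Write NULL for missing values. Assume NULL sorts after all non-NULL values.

(6, 1, BQ, QE); (8, 1, BQ, NU); (8, 1, BQ, OC); (8, 1, BQ, QE); (8, 6, QE, NU); (8, 6, QE, OC); (8, 6, QE, QE); (9, 1, BQ, JV); (9, 6, QE, JV); (9, 8, NU, JV); (9, 8, OC, JV); (9, 8, QE, JV); (NULL, 9, JV, NULL); (NULL, NULL, TH, NULL)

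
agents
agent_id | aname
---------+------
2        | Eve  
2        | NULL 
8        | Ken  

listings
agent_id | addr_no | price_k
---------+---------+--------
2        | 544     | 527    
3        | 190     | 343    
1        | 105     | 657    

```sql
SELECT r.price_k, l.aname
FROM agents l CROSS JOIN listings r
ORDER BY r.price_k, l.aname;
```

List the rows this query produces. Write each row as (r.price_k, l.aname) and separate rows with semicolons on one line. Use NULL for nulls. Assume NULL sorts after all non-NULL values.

CROSS JOIN pairs every row of `agents` with every row of `listings`: 3 × 3 = 9 rows.
After projecting and ordering:
r.price_k | l.aname
343 | Eve
343 | Ken
343 | NULL
527 | Eve
527 | Ken
527 | NULL
657 | Eve
657 | Ken
657 | NULL

(343, Eve); (343, Ken); (343, NULL); (527, Eve); (527, Ken); (527, NULL); (657, Eve); (657, Ken); (657, NULL)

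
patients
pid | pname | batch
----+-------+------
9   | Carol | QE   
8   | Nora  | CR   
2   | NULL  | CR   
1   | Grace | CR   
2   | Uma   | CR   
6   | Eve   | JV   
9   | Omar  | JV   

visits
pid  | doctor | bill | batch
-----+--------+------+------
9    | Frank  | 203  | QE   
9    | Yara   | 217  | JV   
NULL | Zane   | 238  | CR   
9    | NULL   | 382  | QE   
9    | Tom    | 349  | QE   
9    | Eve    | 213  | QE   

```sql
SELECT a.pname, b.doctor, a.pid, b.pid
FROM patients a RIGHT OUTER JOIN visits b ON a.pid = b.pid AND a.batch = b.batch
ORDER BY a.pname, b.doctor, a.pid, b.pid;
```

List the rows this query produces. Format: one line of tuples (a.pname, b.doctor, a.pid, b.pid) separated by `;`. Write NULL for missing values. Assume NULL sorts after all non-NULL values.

(Carol, Eve, 9, 9); (Carol, Frank, 9, 9); (Carol, Tom, 9, 9); (Carol, NULL, 9, 9); (Omar, Yara, 9, 9); (NULL, Zane, NULL, NULL)

RIGHT JOIN keeps every row from `visits`; unmatched rows get NULL for `patients`'s columns.
Matching on a.pid = b.pid AND a.batch = b.batch. A NULL in a compared column never satisfies the condition.
Matched pairs: 5; unmatched b rows kept: 1.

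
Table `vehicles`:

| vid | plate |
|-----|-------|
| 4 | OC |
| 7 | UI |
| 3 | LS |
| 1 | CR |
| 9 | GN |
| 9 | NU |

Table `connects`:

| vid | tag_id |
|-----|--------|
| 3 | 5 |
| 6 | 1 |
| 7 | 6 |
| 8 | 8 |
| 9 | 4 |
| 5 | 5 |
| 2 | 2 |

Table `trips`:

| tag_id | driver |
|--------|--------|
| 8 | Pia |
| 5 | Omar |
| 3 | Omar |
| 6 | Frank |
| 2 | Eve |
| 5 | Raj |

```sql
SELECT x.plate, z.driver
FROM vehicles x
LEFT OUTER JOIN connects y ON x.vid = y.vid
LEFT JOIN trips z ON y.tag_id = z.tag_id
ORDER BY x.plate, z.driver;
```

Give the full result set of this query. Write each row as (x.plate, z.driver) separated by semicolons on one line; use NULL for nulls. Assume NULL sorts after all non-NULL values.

(CR, NULL); (GN, NULL); (LS, Omar); (LS, Raj); (NU, NULL); (OC, NULL); (UI, Frank)

Step 1 — x LEFT JOIN y on vid → 6 row(s).
Then LEFT JOIN `trips z` on tag_id: each of those 6 rows is kept; rows whose y.tag_id has no match in z get NULL for z's columns.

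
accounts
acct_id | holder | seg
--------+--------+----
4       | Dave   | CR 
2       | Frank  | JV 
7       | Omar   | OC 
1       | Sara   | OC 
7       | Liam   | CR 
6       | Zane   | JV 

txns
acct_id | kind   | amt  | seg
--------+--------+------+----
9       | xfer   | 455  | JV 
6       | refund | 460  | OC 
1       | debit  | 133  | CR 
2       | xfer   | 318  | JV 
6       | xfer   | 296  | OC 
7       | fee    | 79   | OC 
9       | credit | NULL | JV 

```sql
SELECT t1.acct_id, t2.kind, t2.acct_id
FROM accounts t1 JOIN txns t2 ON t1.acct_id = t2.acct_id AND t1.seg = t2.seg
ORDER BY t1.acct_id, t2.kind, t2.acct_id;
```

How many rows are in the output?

2

INNER JOIN keeps only pairs where the ON condition holds.
Matching on t1.acct_id = t2.acct_id AND t1.seg = t2.seg.
- t1[0] acct_id=4, seg=CR → no match; dropped.
- t1[1] acct_id=2, seg=JV → 1 match(es) in t2 → 1 row(s).
- t1[2] acct_id=7, seg=OC → 1 match(es) in t2 → 1 row(s).
- t1[3] acct_id=1, seg=OC → no match; dropped.
- t1[4] acct_id=7, seg=CR → no match; dropped.
- t1[5] acct_id=6, seg=JV → no match; dropped.
Total: 2 rows.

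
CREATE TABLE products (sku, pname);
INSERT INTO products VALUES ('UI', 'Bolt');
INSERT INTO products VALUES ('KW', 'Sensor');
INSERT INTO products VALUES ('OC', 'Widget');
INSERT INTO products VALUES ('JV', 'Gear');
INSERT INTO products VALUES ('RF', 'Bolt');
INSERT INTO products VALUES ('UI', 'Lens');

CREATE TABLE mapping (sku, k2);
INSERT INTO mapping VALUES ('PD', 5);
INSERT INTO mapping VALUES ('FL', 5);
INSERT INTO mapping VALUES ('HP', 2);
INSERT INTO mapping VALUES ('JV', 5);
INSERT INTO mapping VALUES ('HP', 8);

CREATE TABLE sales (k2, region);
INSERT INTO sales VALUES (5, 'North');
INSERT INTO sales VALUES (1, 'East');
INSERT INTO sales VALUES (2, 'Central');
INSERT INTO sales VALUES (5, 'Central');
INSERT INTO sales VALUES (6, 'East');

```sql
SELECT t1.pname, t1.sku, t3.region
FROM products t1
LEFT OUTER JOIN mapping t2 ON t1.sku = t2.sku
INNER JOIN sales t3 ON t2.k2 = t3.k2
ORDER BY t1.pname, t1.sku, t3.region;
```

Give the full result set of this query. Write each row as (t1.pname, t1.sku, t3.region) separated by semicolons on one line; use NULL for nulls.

Joins associate left-to-right: products LEFT JOIN mapping on sku gives 6 intermediate row(s).
Then INNER JOIN `sales t3` on k2: keep only rows whose t2.k2 appears in t3.

(Gear, JV, Central); (Gear, JV, North)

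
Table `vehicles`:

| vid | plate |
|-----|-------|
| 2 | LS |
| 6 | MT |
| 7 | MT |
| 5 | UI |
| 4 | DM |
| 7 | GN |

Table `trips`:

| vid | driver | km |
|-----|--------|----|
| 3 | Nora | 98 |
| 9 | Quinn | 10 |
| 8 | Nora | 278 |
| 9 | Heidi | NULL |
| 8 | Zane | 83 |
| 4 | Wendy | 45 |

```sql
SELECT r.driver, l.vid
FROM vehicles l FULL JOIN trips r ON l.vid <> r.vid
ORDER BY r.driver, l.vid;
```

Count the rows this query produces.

FULL OUTER JOIN keeps every row from both sides; unmatched rows get NULL for the other side's columns.
Matching on l.vid <> r.vid.
Matched pairs: 35; unmatched l rows kept: 0; unmatched r rows kept: 0.
Total: 35 rows.

35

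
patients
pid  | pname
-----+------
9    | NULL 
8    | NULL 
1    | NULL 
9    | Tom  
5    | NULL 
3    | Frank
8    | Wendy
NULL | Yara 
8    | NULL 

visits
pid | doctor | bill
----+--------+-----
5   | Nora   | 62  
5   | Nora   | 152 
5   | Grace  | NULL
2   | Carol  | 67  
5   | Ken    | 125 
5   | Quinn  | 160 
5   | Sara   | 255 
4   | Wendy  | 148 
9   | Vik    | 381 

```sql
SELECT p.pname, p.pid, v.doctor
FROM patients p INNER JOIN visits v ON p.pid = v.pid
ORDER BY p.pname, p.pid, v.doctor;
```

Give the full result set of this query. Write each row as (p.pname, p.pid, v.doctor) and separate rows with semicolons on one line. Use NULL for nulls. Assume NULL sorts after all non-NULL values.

INNER JOIN keeps only pairs where the ON condition holds.
Matching on p.pid = v.pid. A NULL in a compared column never satisfies the condition.
- p row (pid=9): matches 1 v row(s) → 1 output row(s).
- p row (pid=8): no match → dropped.
- p row (pid=1): no match → dropped.
- p row (pid=9): matches 1 v row(s) → 1 output row(s).
- p row (pid=5): matches 6 v row(s) → 6 output row(s).
- p row (pid=3): no match → dropped.
- p row (pid=8): no match → dropped.
- p row (pid=NULL): no match → dropped.
- p row (pid=8): no match → dropped.
After projecting and ordering:
p.pname | p.pid | v.doctor
Tom | 9 | Vik
NULL | 5 | Grace
NULL | 5 | Ken
NULL | 5 | Nora
NULL | 5 | Nora
NULL | 5 | Quinn
NULL | 5 | Sara
NULL | 9 | Vik

(Tom, 9, Vik); (NULL, 5, Grace); (NULL, 5, Ken); (NULL, 5, Nora); (NULL, 5, Nora); (NULL, 5, Quinn); (NULL, 5, Sara); (NULL, 9, Vik)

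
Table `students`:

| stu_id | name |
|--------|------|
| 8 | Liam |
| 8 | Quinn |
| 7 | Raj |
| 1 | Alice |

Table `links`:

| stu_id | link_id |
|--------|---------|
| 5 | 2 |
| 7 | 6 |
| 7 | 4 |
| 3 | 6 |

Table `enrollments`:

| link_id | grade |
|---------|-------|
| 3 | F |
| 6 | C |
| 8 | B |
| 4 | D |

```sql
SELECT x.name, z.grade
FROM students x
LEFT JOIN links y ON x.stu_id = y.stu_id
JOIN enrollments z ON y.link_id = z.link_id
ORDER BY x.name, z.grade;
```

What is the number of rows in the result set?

Evaluate left to right. First `students x LEFT JOIN links y` on stu_id: 5 row(s).
Then INNER JOIN `enrollments z` on link_id: keep only rows whose y.link_id appears in z.
Result: 2 row(s).

2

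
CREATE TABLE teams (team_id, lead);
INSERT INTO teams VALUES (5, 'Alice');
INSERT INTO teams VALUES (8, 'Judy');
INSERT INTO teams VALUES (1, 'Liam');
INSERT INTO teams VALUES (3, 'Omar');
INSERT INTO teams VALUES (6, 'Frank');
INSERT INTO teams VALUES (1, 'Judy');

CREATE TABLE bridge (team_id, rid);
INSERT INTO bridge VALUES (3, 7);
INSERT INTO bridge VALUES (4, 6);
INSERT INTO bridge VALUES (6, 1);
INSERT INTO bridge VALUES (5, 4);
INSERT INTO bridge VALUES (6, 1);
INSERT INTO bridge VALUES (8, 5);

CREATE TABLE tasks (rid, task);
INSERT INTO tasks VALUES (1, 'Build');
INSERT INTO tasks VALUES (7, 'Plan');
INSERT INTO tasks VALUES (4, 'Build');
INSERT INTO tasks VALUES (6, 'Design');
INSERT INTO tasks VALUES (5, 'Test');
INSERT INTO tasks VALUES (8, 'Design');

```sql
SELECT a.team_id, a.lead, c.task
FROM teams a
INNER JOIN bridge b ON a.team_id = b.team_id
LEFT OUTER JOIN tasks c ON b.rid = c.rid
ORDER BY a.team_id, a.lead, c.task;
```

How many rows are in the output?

5

Evaluate left to right. First `teams a INNER JOIN bridge b` on team_id: 5 row(s).
Then LEFT JOIN `tasks c` on rid: each of those 5 rows is kept; rows whose b.rid has no match in c get NULL for c's columns.
Result: 5 row(s).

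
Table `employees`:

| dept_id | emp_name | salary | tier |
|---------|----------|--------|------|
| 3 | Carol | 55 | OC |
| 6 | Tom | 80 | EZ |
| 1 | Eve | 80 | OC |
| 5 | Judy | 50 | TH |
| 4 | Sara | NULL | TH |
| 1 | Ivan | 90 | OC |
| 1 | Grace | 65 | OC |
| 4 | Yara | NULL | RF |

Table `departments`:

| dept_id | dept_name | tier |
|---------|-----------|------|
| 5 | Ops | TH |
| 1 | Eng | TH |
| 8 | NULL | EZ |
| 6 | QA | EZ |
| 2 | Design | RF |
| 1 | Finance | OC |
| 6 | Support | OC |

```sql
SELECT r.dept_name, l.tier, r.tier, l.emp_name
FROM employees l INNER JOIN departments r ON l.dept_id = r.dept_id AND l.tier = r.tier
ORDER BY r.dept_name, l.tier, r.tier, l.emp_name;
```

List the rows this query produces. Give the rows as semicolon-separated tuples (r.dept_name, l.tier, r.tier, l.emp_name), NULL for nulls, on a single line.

(Finance, OC, OC, Eve); (Finance, OC, OC, Grace); (Finance, OC, OC, Ivan); (Ops, TH, TH, Judy); (QA, EZ, EZ, Tom)

INNER JOIN keeps only pairs where the ON condition holds.
Matching on l.dept_id = r.dept_id AND l.tier = r.tier.
- l[0] dept_id=3, tier=OC → no match; dropped.
- l[1] dept_id=6, tier=EZ → 1 match(es) in r → 1 row(s).
- l[2] dept_id=1, tier=OC → 1 match(es) in r → 1 row(s).
- l[3] dept_id=5, tier=TH → 1 match(es) in r → 1 row(s).
- l[4] dept_id=4, tier=TH → no match; dropped.
- l[5] dept_id=1, tier=OC → 1 match(es) in r → 1 row(s).
- l[6] dept_id=1, tier=OC → 1 match(es) in r → 1 row(s).
- l[7] dept_id=4, tier=RF → no match; dropped.
After projecting and ordering:
r.dept_name | l.tier | r.tier | l.emp_name
Finance | OC | OC | Eve
Finance | OC | OC | Grace
Finance | OC | OC | Ivan
Ops | TH | TH | Judy
QA | EZ | EZ | Tom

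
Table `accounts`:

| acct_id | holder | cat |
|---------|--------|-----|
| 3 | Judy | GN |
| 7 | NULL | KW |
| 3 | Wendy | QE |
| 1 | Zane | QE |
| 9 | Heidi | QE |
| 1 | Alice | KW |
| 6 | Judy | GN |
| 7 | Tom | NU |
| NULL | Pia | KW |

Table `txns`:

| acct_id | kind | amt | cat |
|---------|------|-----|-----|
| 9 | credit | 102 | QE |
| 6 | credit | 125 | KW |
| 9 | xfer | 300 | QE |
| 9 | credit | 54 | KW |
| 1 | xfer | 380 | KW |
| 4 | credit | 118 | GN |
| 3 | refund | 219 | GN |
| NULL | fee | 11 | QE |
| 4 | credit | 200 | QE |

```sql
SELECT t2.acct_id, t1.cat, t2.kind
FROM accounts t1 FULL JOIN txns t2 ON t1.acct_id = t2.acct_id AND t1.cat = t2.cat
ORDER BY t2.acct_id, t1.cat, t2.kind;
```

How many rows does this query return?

15

FULL OUTER JOIN keeps every row from both sides; unmatched rows get NULL for the other side's columns.
Matching on t1.acct_id = t2.acct_id AND t1.cat = t2.cat. A NULL in a compared column never satisfies the condition.
Matched pairs: 4; unmatched t1 rows kept: 6; unmatched t2 rows kept: 5.
Total: 4 matched + 11 padded = 15 rows.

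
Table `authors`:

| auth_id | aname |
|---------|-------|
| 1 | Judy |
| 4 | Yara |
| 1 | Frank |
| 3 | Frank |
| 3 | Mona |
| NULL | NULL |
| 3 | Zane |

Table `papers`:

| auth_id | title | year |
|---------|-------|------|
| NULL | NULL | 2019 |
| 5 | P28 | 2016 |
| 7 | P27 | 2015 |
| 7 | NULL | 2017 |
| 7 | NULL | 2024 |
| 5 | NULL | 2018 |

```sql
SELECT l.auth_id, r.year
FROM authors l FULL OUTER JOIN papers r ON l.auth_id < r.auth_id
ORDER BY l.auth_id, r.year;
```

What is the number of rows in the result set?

32

FULL OUTER JOIN keeps every row from both sides; unmatched rows get NULL for the other side's columns.
Matching on l.auth_id < r.auth_id. A NULL in a compared column never satisfies the condition.
- auth_id=1: 5 matching r row(s), so 5 row(s) emitted.
- auth_id=4: 5 matching r row(s), so 5 row(s) emitted.
- auth_id=1: 5 matching r row(s), so 5 row(s) emitted.
- auth_id=3: 5 matching r row(s), so 5 row(s) emitted.
- auth_id=3: 5 matching r row(s), so 5 row(s) emitted.
- auth_id=NULL: no r row matches, row kept with r columns NULL.
- auth_id=3: 5 matching r row(s), so 5 row(s) emitted.
- 1 r row(s) had no l match → kept, l columns NULL.
Total: 30 matched + 2 padded = 32 rows.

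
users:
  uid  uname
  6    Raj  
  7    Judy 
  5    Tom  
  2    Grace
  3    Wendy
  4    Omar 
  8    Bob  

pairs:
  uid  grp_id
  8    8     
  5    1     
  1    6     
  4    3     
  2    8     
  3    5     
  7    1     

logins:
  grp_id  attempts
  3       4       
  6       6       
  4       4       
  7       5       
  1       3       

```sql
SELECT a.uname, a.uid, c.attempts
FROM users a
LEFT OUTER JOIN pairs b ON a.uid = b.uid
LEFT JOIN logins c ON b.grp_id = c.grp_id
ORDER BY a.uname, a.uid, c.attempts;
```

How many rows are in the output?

Evaluate left to right. First `users a LEFT JOIN pairs b` on uid: 7 row(s).
Then LEFT JOIN `logins c` on grp_id: each of those 7 rows is kept; rows whose b.grp_id has no match in c get NULL for c's columns.
Result: 7 row(s).

7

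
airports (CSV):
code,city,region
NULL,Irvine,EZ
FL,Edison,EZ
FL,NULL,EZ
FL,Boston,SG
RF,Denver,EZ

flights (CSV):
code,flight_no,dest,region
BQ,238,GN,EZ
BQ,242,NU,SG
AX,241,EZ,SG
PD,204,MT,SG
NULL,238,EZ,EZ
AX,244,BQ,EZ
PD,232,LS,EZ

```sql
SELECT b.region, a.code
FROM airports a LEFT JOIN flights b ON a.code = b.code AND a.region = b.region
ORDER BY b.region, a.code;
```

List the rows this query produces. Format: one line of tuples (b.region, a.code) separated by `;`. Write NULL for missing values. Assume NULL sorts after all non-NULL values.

(NULL, FL); (NULL, FL); (NULL, FL); (NULL, RF); (NULL, NULL)

LEFT JOIN keeps every row from `airports`; unmatched rows get NULL for `flights`'s columns.
Matching on a.code = b.code AND a.region = b.region. A NULL in a compared column never satisfies the condition.
- a (code=NULL, region=EZ) has no partner → padded with NULL.
- a (code=FL, region=EZ) has no partner → padded with NULL.
- a (code=FL, region=EZ) has no partner → padded with NULL.
- a (code=FL, region=SG) has no partner → padded with NULL.
- a (code=RF, region=EZ) has no partner → padded with NULL.
After projecting and ordering:
b.region | a.code
NULL | FL
NULL | FL
NULL | FL
NULL | RF
NULL | NULL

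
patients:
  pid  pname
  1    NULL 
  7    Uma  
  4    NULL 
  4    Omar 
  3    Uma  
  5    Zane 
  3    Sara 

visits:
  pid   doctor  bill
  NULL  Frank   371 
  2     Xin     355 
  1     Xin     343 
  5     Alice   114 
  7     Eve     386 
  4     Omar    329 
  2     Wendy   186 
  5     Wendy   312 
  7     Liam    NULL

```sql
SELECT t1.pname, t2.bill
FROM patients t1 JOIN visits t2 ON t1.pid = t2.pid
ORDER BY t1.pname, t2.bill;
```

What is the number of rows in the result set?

INNER JOIN keeps only pairs where the ON condition holds.
Matching on t1.pid = t2.pid. A NULL in a compared column never satisfies the condition.
Matched pairs: 7.
Total: 7 rows.

7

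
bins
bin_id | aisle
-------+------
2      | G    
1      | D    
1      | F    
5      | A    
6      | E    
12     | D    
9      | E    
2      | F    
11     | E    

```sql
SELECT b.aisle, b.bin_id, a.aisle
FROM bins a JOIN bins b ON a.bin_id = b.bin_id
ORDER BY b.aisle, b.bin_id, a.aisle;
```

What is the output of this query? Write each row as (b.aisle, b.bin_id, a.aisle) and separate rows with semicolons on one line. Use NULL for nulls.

(A, 5, A); (D, 1, D); (D, 1, F); (D, 12, D); (E, 6, E); (E, 9, E); (E, 11, E); (F, 1, D); (F, 1, F); (F, 2, F); (F, 2, G); (G, 2, F); (G, 2, G)

INNER JOIN keeps only pairs where the ON condition holds.
Matching on a.bin_id = b.bin_id.
Matched pairs: 13.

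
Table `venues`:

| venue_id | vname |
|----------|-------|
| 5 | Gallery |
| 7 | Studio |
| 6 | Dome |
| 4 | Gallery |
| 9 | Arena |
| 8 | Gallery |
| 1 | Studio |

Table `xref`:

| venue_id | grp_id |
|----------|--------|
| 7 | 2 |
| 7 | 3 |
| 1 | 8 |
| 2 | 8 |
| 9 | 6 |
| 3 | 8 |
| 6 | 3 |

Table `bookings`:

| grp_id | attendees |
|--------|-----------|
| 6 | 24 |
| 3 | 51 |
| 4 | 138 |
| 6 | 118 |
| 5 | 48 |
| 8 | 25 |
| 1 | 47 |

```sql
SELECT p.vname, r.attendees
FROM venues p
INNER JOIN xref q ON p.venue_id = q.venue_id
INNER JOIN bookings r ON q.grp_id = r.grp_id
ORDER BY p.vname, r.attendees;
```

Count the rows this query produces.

5

Evaluate left to right. First `venues p INNER JOIN xref q` on venue_id: 5 row(s).
Then INNER JOIN `bookings r` on grp_id: keep only rows whose q.grp_id appears in r.
Result: 5 row(s).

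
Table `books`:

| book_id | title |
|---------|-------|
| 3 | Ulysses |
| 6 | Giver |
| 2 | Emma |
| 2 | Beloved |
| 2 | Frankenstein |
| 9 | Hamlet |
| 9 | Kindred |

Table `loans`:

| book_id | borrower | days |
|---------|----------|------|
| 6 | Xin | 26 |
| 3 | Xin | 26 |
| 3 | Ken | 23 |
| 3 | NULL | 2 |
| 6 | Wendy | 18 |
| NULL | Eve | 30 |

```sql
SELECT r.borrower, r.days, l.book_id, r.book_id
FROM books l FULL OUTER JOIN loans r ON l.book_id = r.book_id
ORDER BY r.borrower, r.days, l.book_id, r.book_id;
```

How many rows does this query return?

11

FULL OUTER JOIN keeps every row from both sides; unmatched rows get NULL for the other side's columns.
Matching on l.book_id = r.book_id. A NULL in a compared column never satisfies the condition.
Matched pairs: 5; unmatched l rows kept: 5; unmatched r rows kept: 1.
Total: 5 matched + 6 padded = 11 rows.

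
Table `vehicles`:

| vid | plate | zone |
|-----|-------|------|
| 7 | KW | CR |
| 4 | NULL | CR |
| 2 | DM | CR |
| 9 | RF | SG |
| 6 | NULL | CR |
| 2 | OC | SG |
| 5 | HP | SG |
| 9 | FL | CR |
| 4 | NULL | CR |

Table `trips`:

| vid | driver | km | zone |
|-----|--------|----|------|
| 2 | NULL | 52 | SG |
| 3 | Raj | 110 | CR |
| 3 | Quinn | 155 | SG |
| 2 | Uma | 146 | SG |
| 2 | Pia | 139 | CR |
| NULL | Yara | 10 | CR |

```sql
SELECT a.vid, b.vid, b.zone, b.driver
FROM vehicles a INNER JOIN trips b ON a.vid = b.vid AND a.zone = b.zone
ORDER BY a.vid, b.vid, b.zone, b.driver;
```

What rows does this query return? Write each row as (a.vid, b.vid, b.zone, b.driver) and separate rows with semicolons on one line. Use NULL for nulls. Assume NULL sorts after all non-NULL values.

(2, 2, CR, Pia); (2, 2, SG, Uma); (2, 2, SG, NULL)

INNER JOIN keeps only pairs where the ON condition holds.
Matching on a.vid = b.vid AND a.zone = b.zone. A NULL in a compared column never satisfies the condition.
- a (vid=7, zone=CR) has no partner → excluded.
- a (vid=4, zone=CR) has no partner → excluded.
- a (vid=2, zone=CR) pairs with 1 row(s) of b.
- a (vid=9, zone=SG) has no partner → excluded.
- a (vid=6, zone=CR) has no partner → excluded.
- a (vid=2, zone=SG) pairs with 2 row(s) of b.
- a (vid=5, zone=SG) has no partner → excluded.
- a (vid=9, zone=CR) has no partner → excluded.
- a (vid=4, zone=CR) has no partner → excluded.
After projecting and ordering:
a.vid | b.vid | b.zone | b.driver
2 | 2 | CR | Pia
2 | 2 | SG | Uma
2 | 2 | SG | NULL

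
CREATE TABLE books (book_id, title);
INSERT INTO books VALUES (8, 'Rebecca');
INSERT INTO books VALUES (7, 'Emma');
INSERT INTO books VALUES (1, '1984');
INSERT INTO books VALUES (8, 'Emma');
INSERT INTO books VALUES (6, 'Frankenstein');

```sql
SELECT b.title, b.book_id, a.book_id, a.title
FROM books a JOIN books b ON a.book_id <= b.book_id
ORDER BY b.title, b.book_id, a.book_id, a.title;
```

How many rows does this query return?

16

INNER JOIN keeps only pairs where the ON condition holds.
Matching on a.book_id <= b.book_id.
- book_id=8: 2 matching b row(s), so 2 row(s) emitted.
- book_id=7: 3 matching b row(s), so 3 row(s) emitted.
- book_id=1: 5 matching b row(s), so 5 row(s) emitted.
- book_id=8: 2 matching b row(s), so 2 row(s) emitted.
- book_id=6: 4 matching b row(s), so 4 row(s) emitted.
Total: 16 rows.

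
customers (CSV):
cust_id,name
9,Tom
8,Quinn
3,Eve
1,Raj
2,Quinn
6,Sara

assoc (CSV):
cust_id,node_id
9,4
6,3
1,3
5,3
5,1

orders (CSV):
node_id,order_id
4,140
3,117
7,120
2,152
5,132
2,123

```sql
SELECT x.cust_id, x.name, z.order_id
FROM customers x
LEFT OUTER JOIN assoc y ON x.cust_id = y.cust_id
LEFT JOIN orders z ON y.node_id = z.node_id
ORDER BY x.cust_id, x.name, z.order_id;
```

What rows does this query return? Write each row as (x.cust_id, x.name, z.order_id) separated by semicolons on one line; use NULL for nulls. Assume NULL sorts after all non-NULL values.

(1, Raj, 117); (2, Quinn, NULL); (3, Eve, NULL); (6, Sara, 117); (8, Quinn, NULL); (9, Tom, 140)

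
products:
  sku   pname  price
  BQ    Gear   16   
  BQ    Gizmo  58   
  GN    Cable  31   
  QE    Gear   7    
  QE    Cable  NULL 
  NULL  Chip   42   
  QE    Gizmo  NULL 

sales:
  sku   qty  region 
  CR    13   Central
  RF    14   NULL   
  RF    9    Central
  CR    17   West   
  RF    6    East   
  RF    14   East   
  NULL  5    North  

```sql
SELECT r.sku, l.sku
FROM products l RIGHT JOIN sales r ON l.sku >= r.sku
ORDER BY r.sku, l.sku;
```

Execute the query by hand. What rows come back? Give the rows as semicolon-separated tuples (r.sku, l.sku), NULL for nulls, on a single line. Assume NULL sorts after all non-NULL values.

(CR, GN); (CR, GN); (CR, QE); (CR, QE); (CR, QE); (CR, QE); (CR, QE); (CR, QE); (RF, NULL); (RF, NULL); (RF, NULL); (RF, NULL); (NULL, NULL)

RIGHT JOIN keeps every row from `sales`; unmatched rows get NULL for `products`'s columns.
Matching on l.sku >= r.sku. A NULL in a compared column never satisfies the condition.
- sku=BQ: no matching r row.
- sku=BQ: no matching r row.
- sku=GN: 2 matching r row(s), so 2 row(s) emitted.
- sku=QE: 2 matching r row(s), so 2 row(s) emitted.
- sku=QE: 2 matching r row(s), so 2 row(s) emitted.
- sku=NULL: no matching r row.
- sku=QE: 2 matching r row(s), so 2 row(s) emitted.
- plus 5 unmatched r row(s), each kept with NULL l columns.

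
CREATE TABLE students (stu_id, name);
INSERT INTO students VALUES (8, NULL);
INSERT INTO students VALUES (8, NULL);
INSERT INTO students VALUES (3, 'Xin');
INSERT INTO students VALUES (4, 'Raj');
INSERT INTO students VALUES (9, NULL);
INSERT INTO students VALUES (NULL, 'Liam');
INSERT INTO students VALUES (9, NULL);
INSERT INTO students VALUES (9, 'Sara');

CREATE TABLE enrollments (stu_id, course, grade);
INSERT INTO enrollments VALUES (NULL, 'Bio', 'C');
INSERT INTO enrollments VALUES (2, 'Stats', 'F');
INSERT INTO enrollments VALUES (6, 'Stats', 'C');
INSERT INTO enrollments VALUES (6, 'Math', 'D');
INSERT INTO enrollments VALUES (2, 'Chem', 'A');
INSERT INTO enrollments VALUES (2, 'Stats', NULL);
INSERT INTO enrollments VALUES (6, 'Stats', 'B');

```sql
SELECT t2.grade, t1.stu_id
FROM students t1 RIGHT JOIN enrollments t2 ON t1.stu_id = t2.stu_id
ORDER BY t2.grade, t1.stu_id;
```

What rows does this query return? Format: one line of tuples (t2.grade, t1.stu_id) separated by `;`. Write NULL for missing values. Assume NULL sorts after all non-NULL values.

(A, NULL); (B, NULL); (C, NULL); (C, NULL); (D, NULL); (F, NULL); (NULL, NULL)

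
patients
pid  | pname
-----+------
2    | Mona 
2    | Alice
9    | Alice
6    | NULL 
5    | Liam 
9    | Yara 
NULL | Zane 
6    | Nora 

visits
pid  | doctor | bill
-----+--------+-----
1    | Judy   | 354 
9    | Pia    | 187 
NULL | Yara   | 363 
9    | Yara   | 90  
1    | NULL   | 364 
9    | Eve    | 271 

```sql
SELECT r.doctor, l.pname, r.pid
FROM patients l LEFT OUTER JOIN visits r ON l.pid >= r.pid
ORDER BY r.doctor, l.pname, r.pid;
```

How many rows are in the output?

LEFT JOIN keeps every row from `patients`; unmatched rows get NULL for `visits`'s columns.
Matching on l.pid >= r.pid. A NULL in a compared column never satisfies the condition.
- l[0] pid=2 → 2 match(es) in r → 2 row(s).
- l[1] pid=2 → 2 match(es) in r → 2 row(s).
- l[2] pid=9 → 5 match(es) in r → 5 row(s).
- l[3] pid=6 → 2 match(es) in r → 2 row(s).
- l[4] pid=5 → 2 match(es) in r → 2 row(s).
- l[5] pid=9 → 5 match(es) in r → 5 row(s).
- l[6] pid=NULL → no match; kept with NULLs on the r side.
- l[7] pid=6 → 2 match(es) in r → 2 row(s).
Total: 20 matched + 1 padded = 21 rows.

21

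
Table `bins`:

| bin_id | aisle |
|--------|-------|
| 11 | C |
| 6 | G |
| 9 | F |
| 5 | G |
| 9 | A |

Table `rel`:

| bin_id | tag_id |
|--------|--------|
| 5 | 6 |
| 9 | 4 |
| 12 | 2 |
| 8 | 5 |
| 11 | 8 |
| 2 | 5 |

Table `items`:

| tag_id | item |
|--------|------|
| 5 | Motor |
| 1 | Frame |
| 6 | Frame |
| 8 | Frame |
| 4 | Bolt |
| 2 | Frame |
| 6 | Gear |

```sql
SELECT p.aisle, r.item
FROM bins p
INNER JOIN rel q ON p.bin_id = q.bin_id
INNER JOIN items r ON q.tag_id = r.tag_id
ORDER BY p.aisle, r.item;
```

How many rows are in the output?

5

Evaluate left to right. First `bins p INNER JOIN rel q` on bin_id: 4 row(s).
Then INNER JOIN `items r` on tag_id: keep only rows whose q.tag_id appears in r.
Result: 5 row(s).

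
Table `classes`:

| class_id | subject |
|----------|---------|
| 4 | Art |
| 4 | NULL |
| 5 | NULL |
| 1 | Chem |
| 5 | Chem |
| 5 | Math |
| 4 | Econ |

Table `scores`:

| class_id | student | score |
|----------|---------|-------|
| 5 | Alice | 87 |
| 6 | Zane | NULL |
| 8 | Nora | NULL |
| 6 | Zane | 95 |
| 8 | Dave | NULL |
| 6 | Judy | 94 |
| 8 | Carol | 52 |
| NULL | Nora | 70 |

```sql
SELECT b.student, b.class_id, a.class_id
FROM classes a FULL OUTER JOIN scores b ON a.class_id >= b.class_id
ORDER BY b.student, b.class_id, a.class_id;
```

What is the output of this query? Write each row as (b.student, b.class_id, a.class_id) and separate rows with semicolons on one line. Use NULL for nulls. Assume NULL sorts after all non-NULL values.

(Alice, 5, 5); (Alice, 5, 5); (Alice, 5, 5); (Carol, 8, NULL); (Dave, 8, NULL); (Judy, 6, NULL); (Nora, 8, NULL); (Nora, NULL, NULL); (Zane, 6, NULL); (Zane, 6, NULL); (NULL, NULL, 1); (NULL, NULL, 4); (NULL, NULL, 4); (NULL, NULL, 4)

FULL OUTER JOIN keeps every row from both sides; unmatched rows get NULL for the other side's columns.
Matching on a.class_id >= b.class_id. A NULL in a compared column never satisfies the condition.
- a row (class_id=4): no match → kept, b columns NULL.
- a row (class_id=4): no match → kept, b columns NULL.
- a row (class_id=5): matches 1 b row(s) → 1 output row(s).
- a row (class_id=1): no match → kept, b columns NULL.
- a row (class_id=5): matches 1 b row(s) → 1 output row(s).
- a row (class_id=5): matches 1 b row(s) → 1 output row(s).
- a row (class_id=4): no match → kept, b columns NULL.
- 7 row(s) from b found no a partner → padded with NULL.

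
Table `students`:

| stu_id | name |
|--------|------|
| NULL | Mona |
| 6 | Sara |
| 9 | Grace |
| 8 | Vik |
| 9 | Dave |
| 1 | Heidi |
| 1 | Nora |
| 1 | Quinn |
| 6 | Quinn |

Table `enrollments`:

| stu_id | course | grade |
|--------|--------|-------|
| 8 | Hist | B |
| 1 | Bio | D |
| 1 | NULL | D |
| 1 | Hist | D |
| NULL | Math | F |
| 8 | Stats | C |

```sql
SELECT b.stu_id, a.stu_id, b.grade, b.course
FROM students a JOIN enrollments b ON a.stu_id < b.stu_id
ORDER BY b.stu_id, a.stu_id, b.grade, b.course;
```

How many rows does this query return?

10

INNER JOIN keeps only pairs where the ON condition holds.
Matching on a.stu_id < b.stu_id. A NULL in a compared column never satisfies the condition.
Matched pairs: 10.
Total: 10 rows.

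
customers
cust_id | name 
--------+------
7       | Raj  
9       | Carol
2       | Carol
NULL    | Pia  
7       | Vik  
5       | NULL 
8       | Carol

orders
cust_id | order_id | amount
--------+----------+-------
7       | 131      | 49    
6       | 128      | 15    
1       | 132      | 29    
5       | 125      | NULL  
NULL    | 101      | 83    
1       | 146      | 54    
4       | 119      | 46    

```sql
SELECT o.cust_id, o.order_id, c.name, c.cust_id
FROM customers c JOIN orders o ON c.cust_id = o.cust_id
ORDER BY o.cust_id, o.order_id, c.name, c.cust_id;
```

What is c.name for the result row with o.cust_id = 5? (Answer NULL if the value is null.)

NULL

INNER JOIN keeps only pairs where the ON condition holds.
Matching on c.cust_id = o.cust_id. A NULL in a compared column never satisfies the condition.
Matched pairs: 3.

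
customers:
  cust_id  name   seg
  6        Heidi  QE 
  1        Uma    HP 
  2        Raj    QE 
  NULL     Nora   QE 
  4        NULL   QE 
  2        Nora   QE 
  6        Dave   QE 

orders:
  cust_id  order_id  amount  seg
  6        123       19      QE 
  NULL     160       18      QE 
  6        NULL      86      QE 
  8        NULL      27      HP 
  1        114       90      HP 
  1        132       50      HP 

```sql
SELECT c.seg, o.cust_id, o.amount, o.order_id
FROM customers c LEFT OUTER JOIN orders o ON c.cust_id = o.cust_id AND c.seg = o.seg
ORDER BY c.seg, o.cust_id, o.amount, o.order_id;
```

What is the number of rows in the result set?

LEFT JOIN keeps every row from `customers`; unmatched rows get NULL for `orders`'s columns.
Matching on c.cust_id = o.cust_id AND c.seg = o.seg. A NULL in a compared column never satisfies the condition.
- cust_id=6, seg=QE: 2 matching o row(s), so 2 row(s) emitted.
- cust_id=1, seg=HP: 2 matching o row(s), so 2 row(s) emitted.
- cust_id=2, seg=QE: no o row matches, row kept with o columns NULL.
- cust_id=NULL, seg=QE: no o row matches, row kept with o columns NULL.
- cust_id=4, seg=QE: no o row matches, row kept with o columns NULL.
- cust_id=2, seg=QE: no o row matches, row kept with o columns NULL.
- cust_id=6, seg=QE: 2 matching o row(s), so 2 row(s) emitted.
Total: 6 matched + 4 padded = 10 rows.

10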